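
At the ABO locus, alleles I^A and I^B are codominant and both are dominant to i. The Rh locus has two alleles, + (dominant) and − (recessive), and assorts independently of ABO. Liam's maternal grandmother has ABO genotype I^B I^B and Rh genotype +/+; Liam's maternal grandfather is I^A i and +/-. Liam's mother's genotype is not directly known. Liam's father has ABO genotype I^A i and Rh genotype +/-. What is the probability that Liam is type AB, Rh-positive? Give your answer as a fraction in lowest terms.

7/32

Liam's mother's ABO genotype from I^B I^B × I^A i: 1/2 I^A I^B, 1/2 I^B i.
Crossing each possibility with the father I^A i and summing P(type AB): 1/2·1/4 + 1/2·1/4 = 1/4.
Similarly for Rh via the mother's Rh distribution: P(Rh+) = 7/8.
Independent loci: 1/4 × 7/8 = 7/32.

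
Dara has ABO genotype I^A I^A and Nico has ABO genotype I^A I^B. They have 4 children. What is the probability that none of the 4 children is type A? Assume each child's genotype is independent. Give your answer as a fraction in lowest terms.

ABO cross I^A I^A × I^A I^B → 1/2 A, 1/2 AB.
So P(type A) = 1/2 per child.
P(not type A) = 1/2 for one child; (1/2)^4 = 1/16.

1/16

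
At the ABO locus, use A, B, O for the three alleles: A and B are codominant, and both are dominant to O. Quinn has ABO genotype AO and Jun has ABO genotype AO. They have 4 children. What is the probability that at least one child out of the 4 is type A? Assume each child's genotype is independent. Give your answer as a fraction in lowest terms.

ABO cross AO × AO → 1/4 O, 3/4 A.
So P(type A) = 3/4 per child.
P(none) = (1/4)^4 = 1/256; P(at least one) = 1 − 1/256 = 255/256.

255/256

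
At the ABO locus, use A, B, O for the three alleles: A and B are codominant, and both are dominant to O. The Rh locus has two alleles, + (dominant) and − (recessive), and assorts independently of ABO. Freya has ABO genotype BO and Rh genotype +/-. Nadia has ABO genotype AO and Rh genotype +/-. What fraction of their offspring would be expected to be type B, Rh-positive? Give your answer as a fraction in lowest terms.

ABO cross BO × AO → offspring phenotypes: 1/4 O, 1/4 A, 1/4 B, 1/4 AB.
Rh cross +/- × +/- → 3/4 Rh+, 1/4 Rh-.
Independent loci: P(type B, Rh-positive) = 1/4 × 3/4 = 3/16.

3/16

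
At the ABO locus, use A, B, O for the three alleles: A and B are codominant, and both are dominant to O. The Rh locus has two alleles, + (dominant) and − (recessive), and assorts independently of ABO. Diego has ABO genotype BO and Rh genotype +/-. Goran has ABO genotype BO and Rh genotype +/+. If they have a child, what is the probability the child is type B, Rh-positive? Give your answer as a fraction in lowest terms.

ABO cross BO × BO → offspring phenotypes: 1/4 O, 3/4 B.
Rh cross +/- × +/+ → 1 Rh+.
Independent loci: P(type B, Rh-positive) = 3/4 × 1 = 3/4.

3/4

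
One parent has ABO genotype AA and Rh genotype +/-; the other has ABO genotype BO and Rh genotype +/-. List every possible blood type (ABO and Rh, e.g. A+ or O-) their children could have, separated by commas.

A+, A-, AB+, AB-

Gametes from AA × BO give offspring ABO genotypes AB, AO, i.e. phenotypes A, AB.
Rh cross +/- × +/- → phenotypes Rh+, Rh-.
Combining independently: A+, A-, AB+, AB-.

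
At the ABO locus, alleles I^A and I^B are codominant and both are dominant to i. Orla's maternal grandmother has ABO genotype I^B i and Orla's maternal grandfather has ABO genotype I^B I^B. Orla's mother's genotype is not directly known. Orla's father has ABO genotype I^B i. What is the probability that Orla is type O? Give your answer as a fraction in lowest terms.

1/8

Orla's mother's ABO genotype from I^B i × I^B I^B: 1/2 I^B I^B, 1/2 I^B i.
Crossing each possibility with the father I^B i and summing P(type O): 1/2·0 + 1/2·1/4 = 1/8.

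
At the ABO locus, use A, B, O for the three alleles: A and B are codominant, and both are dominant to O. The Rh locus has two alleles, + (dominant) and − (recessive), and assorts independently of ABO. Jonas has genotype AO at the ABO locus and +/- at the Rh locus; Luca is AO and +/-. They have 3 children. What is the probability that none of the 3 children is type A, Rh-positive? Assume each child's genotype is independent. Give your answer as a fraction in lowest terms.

ABO cross AO × AO → 1/4 O, 3/4 A.
Rh cross +/- × +/- → 3/4 Rh+, 1/4 Rh-; so P(type A, Rh-positive) = 3/4 × 3/4 = 9/16 per child.
P(not type A, Rh-positive) = 7/16 for one child; (7/16)^3 = 343/4096.

343/4096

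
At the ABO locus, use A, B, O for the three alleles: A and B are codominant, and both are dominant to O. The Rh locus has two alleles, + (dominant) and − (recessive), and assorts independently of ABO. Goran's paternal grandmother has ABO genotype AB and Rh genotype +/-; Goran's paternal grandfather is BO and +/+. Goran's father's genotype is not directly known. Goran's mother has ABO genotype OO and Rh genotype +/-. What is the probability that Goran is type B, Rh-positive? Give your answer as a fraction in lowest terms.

7/16

Goran's father's ABO genotype from AB × BO: 1/4 AB, 1/4 AO, 1/4 BB, 1/4 BO.
Crossing each possibility with the mother OO and summing P(type B): 1/4·1/2 + 1/4·0 + 1/4·1 + 1/4·1/2 = 1/2.
Similarly for Rh via the father's Rh distribution: P(Rh+) = 7/8.
Independent loci: 1/2 × 7/8 = 7/16.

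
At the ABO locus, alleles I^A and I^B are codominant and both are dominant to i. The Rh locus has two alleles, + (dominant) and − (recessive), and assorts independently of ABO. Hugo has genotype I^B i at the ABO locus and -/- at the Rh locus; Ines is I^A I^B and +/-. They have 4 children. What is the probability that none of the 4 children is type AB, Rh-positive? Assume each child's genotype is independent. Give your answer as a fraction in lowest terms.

2401/4096

ABO cross I^B i × I^A I^B → 1/4 A, 1/2 B, 1/4 AB.
Rh cross -/- × +/- → 1/2 Rh+, 1/2 Rh-; so P(type AB, Rh-positive) = 1/4 × 1/2 = 1/8 per child.
P(not type AB, Rh-positive) = 7/8 for one child; (7/8)^4 = 2401/4096.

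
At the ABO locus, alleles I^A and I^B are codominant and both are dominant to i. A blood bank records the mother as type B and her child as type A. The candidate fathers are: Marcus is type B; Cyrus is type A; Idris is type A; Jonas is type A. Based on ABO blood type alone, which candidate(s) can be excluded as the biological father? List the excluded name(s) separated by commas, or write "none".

Marcus

A candidate is excluded only if no genotype consistent with his phenotype could produce a type A child with a type B mother.
Marcus (type B): no genotype consistent with that phenotype can produce a type-A child with a type-B mother.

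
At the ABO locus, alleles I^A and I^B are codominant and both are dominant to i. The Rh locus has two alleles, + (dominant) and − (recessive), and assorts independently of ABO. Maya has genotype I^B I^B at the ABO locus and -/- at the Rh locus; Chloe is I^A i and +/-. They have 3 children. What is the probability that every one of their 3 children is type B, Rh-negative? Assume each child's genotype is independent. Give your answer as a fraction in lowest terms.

ABO cross I^B I^B × I^A i → 1/2 B, 1/2 AB.
Rh cross -/- × +/- → 1/2 Rh+, 1/2 Rh-; so P(type B, Rh-negative) = 1/2 × 1/2 = 1/4 per child.
All 3 independent: (1/4)^3 = 1/64.

1/64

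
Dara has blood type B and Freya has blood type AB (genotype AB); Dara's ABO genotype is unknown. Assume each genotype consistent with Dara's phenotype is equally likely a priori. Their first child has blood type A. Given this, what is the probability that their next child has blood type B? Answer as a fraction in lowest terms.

Possible genotypes: Dara ∈ {BB, BO}; Freya ∈ {AB}.
Weight each parental genotype pair by prior × P(type-A child):
  BO × AB: posterior weight 1; P(next child type B) = 1/2.
Weighted sum = 1/2.

1/2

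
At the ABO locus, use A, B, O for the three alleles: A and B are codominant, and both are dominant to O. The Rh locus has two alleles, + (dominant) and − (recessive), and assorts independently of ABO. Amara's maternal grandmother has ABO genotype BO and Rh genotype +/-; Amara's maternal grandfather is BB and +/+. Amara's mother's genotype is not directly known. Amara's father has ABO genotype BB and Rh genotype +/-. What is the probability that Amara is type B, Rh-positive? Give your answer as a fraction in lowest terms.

Amara's mother's ABO genotype from BO × BB: 1/2 BB, 1/2 BO.
Crossing each possibility with the father BB and summing P(type B): 1/2·1 + 1/2·1 = 1.
Similarly for Rh via the mother's Rh distribution: P(Rh+) = 7/8.
Independent loci: 1 × 7/8 = 7/8.

7/8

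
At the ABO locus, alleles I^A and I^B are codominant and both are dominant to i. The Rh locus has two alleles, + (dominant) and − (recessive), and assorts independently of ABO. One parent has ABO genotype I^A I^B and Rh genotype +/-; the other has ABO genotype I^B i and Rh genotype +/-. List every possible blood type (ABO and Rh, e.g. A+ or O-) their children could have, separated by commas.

Gametes from I^A I^B × I^B i give offspring ABO genotypes I^A I^B, I^A i, I^B I^B, I^B i, i.e. phenotypes A, B, AB.
Rh cross +/- × +/- → phenotypes Rh+, Rh-.
Combining independently: A+, A-, B+, B-, AB+, AB-.

A+, A-, B+, B-, AB+, AB-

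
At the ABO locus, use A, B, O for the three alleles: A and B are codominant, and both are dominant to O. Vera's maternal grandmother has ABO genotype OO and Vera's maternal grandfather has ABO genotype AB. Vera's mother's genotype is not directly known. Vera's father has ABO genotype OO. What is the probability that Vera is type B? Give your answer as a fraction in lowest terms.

1/4

Vera's mother's ABO genotype from OO × AB: 1/2 AO, 1/2 BO.
Crossing each possibility with the father OO and summing P(type B): 1/2·0 + 1/2·1/2 = 1/4.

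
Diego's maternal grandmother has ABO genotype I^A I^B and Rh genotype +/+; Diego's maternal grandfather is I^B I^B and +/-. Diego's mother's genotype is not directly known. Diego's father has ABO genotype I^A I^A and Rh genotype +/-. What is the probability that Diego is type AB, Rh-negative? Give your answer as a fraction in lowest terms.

3/32

Diego's mother's ABO genotype from I^A I^B × I^B I^B: 1/2 I^A I^B, 1/2 I^B I^B.
Crossing each possibility with the father I^A I^A and summing P(type AB): 1/2·1/2 + 1/2·1 = 3/4.
Similarly for Rh via the mother's Rh distribution: P(Rh-) = 1/8.
Independent loci: 3/4 × 1/8 = 3/32.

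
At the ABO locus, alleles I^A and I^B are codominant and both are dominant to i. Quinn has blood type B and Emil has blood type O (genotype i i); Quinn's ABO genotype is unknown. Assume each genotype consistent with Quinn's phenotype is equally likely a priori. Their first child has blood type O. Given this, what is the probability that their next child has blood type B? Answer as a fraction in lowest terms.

Possible genotypes: Quinn ∈ {I^B I^B, I^B i}; Emil ∈ {i i}.
Weight each parental genotype pair by prior × P(type-O child):
  I^B i × i i: posterior weight 1; P(next child type B) = 1/2.
Weighted sum = 1/2.

1/2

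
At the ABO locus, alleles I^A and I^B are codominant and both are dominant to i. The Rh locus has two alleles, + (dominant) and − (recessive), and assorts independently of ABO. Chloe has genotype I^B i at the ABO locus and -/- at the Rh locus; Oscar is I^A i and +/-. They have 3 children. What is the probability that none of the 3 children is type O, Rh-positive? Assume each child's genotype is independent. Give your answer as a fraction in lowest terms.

ABO cross I^B i × I^A i → 1/4 O, 1/4 A, 1/4 B, 1/4 AB.
Rh cross -/- × +/- → 1/2 Rh+, 1/2 Rh-; so P(type O, Rh-positive) = 1/4 × 1/2 = 1/8 per child.
P(not type O, Rh-positive) = 7/8 for one child; (7/8)^3 = 343/512.

343/512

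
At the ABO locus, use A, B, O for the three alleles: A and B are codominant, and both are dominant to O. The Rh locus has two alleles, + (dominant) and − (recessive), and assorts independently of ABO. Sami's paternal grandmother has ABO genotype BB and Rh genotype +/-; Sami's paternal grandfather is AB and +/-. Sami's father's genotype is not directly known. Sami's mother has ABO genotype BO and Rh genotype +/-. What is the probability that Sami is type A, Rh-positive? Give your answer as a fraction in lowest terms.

3/32

Sami's father's ABO genotype from BB × AB: 1/2 AB, 1/2 BB.
Crossing each possibility with the mother BO and summing P(type A): 1/2·1/4 + 1/2·0 = 1/8.
Similarly for Rh via the father's Rh distribution: P(Rh+) = 3/4.
Independent loci: 1/8 × 3/4 = 3/32.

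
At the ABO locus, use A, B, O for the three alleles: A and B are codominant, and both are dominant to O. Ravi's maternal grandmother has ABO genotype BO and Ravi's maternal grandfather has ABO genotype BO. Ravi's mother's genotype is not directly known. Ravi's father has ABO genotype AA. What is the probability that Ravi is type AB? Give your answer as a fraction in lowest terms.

1/2

Ravi's mother's ABO genotype from BO × BO: 1/4 BB, 1/2 BO, 1/4 OO.
Crossing each possibility with the father AA and summing P(type AB): 1/4·1 + 1/2·1/2 + 1/4·0 = 1/2.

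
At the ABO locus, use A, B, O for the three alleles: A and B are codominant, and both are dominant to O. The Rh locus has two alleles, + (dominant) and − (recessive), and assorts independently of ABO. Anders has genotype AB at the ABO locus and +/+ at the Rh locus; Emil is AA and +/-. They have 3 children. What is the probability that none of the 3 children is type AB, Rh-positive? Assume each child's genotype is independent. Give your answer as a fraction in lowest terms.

1/8

ABO cross AB × AA → 1/2 A, 1/2 AB.
Rh cross +/+ × +/- → 1 Rh+; so P(type AB, Rh-positive) = 1/2 × 1 = 1/2 per child.
P(not type AB, Rh-positive) = 1/2 for one child; (1/2)^3 = 1/8.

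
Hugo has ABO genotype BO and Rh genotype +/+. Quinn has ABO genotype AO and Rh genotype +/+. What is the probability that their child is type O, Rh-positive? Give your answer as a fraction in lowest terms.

ABO cross BO × AO → offspring phenotypes: 1/4 O, 1/4 A, 1/4 B, 1/4 AB.
Rh cross +/+ × +/+ → 1 Rh+.
Independent loci: P(type O, Rh-positive) = 1/4 × 1 = 1/4.

1/4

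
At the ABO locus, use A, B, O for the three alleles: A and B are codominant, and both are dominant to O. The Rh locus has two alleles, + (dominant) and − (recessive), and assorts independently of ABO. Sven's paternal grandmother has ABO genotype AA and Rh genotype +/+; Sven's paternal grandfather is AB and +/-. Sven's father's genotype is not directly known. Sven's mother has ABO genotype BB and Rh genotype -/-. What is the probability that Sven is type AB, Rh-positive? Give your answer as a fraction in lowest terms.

Sven's father's ABO genotype from AA × AB: 1/2 AA, 1/2 AB.
Crossing each possibility with the mother BB and summing P(type AB): 1/2·1 + 1/2·1/2 = 3/4.
Similarly for Rh via the father's Rh distribution: P(Rh+) = 3/4.
Independent loci: 3/4 × 3/4 = 9/16.

9/16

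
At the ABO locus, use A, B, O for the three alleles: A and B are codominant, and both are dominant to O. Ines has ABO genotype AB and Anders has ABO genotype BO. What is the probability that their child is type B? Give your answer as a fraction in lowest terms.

ABO cross AB × BO → offspring phenotypes: 1/4 A, 1/2 B, 1/4 AB.
So P(type B) = 1/2.

1/2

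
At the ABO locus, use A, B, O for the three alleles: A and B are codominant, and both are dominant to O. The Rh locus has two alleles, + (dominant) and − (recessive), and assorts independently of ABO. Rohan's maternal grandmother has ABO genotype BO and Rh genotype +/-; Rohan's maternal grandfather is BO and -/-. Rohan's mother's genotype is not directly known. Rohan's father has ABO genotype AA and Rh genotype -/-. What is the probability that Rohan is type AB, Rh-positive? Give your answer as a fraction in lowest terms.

Rohan's mother's ABO genotype from BO × BO: 1/4 BB, 1/2 BO, 1/4 OO.
Crossing each possibility with the father AA and summing P(type AB): 1/4·1 + 1/2·1/2 + 1/4·0 = 1/2.
Similarly for Rh via the mother's Rh distribution: P(Rh+) = 1/4.
Independent loci: 1/2 × 1/4 = 1/8.

1/8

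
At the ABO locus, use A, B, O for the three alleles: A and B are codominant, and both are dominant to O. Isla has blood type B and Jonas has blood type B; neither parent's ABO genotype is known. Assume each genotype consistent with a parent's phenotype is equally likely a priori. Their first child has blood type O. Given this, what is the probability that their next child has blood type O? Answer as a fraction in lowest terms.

1/4

Possible genotypes: Isla ∈ {BB, BO}; Jonas ∈ {BB, BO}.
Weight each parental genotype pair by prior × P(type-O child):
  BO × BO: posterior weight 1; P(next child type O) = 1/4.
Weighted sum = 1/4.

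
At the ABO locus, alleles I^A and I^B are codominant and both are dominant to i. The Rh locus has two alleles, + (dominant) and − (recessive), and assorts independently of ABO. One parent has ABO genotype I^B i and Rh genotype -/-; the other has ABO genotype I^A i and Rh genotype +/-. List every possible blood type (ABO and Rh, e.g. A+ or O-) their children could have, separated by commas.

O+, O-, A+, A-, B+, B-, AB+, AB-

Gametes from I^B i × I^A i give offspring ABO genotypes I^A I^B, I^A i, I^B i, i i, i.e. phenotypes O, A, B, AB.
Rh cross -/- × +/- → phenotypes Rh+, Rh-.
Combining independently: O+, O-, A+, A-, B+, B-, AB+, AB-.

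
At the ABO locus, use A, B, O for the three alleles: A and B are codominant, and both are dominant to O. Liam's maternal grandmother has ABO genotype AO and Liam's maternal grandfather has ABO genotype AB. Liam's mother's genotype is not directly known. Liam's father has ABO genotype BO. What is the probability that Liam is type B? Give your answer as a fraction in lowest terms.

3/8

Liam's mother's ABO genotype from AO × AB: 1/4 AA, 1/4 AB, 1/4 AO, 1/4 BO.
Crossing each possibility with the father BO and summing P(type B): 1/4·0 + 1/4·1/2 + 1/4·1/4 + 1/4·3/4 = 3/8.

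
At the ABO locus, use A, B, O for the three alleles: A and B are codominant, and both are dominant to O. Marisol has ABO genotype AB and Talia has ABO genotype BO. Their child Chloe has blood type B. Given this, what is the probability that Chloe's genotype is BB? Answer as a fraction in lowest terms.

1/2

Cross AB × BO → 1/4 AB, 1/4 AO, 1/4 BB, 1/4 BO.
Type-B genotypes among offspring: BB (1/4), BO (1/4); total 1/2.
P(BB | type B) = (1/4) / (1/2) = 1/2.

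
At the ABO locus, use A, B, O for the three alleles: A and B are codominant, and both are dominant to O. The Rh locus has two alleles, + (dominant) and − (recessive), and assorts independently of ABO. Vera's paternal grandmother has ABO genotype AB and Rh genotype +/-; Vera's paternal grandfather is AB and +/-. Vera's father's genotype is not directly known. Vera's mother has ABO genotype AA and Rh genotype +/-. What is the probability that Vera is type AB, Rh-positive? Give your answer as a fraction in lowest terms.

Vera's father's ABO genotype from AB × AB: 1/4 AA, 1/2 AB, 1/4 BB.
Crossing each possibility with the mother AA and summing P(type AB): 1/4·0 + 1/2·1/2 + 1/4·1 = 1/2.
Similarly for Rh via the father's Rh distribution: P(Rh+) = 3/4.
Independent loci: 1/2 × 3/4 = 3/8.

3/8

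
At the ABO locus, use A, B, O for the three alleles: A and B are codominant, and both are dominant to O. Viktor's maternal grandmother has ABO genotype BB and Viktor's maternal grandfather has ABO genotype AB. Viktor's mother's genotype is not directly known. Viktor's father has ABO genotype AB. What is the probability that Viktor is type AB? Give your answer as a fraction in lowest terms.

Viktor's mother's ABO genotype from BB × AB: 1/2 AB, 1/2 BB.
Crossing each possibility with the father AB and summing P(type AB): 1/2·1/2 + 1/2·1/2 = 1/2.

1/2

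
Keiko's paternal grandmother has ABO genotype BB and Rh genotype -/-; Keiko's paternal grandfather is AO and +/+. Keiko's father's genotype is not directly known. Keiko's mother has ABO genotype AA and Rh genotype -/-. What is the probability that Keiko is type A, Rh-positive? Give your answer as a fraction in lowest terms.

1/4

Keiko's father's ABO genotype from BB × AO: 1/2 AB, 1/2 BO.
Crossing each possibility with the mother AA and summing P(type A): 1/2·1/2 + 1/2·1/2 = 1/2.
Similarly for Rh via the father's Rh distribution: P(Rh+) = 1/2.
Independent loci: 1/2 × 1/2 = 1/4.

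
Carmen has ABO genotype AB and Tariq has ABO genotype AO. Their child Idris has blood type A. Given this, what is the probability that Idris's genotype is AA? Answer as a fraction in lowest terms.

Cross AB × AO → 1/4 AA, 1/4 AB, 1/4 AO, 1/4 BO.
Type-A genotypes among offspring: AA (1/4), AO (1/4); total 1/2.
P(AA | type A) = (1/4) / (1/2) = 1/2.

1/2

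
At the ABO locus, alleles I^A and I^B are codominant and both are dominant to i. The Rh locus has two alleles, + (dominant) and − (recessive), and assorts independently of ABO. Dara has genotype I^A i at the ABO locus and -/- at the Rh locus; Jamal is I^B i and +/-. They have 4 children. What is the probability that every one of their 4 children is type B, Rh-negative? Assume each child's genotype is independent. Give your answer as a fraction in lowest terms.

1/4096

ABO cross I^A i × I^B i → 1/4 O, 1/4 A, 1/4 B, 1/4 AB.
Rh cross -/- × +/- → 1/2 Rh+, 1/2 Rh-; so P(type B, Rh-negative) = 1/4 × 1/2 = 1/8 per child.
All 4 independent: (1/8)^4 = 1/4096.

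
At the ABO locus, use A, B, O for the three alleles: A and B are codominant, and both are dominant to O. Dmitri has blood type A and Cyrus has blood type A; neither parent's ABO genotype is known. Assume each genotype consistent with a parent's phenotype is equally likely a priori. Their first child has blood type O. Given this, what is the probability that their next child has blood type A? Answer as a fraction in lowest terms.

3/4

Possible genotypes: Dmitri ∈ {AA, AO}; Cyrus ∈ {AA, AO}.
Weight each parental genotype pair by prior × P(type-O child):
  AO × AO: posterior weight 1; P(next child type A) = 3/4.
Weighted sum = 3/4.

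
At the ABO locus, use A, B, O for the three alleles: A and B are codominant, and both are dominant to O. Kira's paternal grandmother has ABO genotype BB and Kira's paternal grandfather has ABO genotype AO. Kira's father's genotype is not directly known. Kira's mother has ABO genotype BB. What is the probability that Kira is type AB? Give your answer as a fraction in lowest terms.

1/4

Kira's father's ABO genotype from BB × AO: 1/2 AB, 1/2 BO.
Crossing each possibility with the mother BB and summing P(type AB): 1/2·1/2 + 1/2·0 = 1/4.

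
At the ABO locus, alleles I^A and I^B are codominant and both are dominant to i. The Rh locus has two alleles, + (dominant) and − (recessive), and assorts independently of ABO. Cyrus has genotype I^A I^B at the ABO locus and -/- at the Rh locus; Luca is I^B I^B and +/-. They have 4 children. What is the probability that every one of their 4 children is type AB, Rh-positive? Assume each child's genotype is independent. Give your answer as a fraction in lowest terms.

ABO cross I^A I^B × I^B I^B → 1/2 B, 1/2 AB.
Rh cross -/- × +/- → 1/2 Rh+, 1/2 Rh-; so P(type AB, Rh-positive) = 1/2 × 1/2 = 1/4 per child.
All 4 independent: (1/4)^4 = 1/256.

1/256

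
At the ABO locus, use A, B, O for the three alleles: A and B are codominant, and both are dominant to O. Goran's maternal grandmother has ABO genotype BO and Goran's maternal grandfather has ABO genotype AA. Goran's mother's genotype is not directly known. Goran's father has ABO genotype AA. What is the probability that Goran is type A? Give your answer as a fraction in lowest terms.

3/4

Goran's mother's ABO genotype from BO × AA: 1/2 AB, 1/2 AO.
Crossing each possibility with the father AA and summing P(type A): 1/2·1/2 + 1/2·1 = 3/4.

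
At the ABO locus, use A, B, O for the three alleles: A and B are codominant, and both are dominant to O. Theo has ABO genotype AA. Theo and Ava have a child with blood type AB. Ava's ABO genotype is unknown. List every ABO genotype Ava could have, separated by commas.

For each candidate genotype of Ava, check whether crossing it with AA can produce every observed child phenotype.
  AA → possible child types {A} ✗
  AB → possible child types {A, AB} ✓
  AO → possible child types {A} ✗
  BB → possible child types {AB} ✓
  BO → possible child types {A, AB} ✓
  OO → possible child types {A} ✗

AB, BB, BO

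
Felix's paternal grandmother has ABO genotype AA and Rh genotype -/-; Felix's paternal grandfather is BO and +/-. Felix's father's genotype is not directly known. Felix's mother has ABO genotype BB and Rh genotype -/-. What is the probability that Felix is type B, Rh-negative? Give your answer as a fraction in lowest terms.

Felix's father's ABO genotype from AA × BO: 1/2 AB, 1/2 AO.
Crossing each possibility with the mother BB and summing P(type B): 1/2·1/2 + 1/2·1/2 = 1/2.
Similarly for Rh via the father's Rh distribution: P(Rh-) = 3/4.
Independent loci: 1/2 × 3/4 = 3/8.

3/8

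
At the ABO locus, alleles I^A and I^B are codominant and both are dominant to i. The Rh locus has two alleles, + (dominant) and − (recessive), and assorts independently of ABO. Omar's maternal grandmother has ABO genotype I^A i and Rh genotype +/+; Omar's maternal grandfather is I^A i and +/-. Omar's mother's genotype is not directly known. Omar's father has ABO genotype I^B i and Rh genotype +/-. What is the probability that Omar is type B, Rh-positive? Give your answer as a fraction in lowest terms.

7/32

Omar's mother's ABO genotype from I^A i × I^A i: 1/4 I^A I^A, 1/2 I^A i, 1/4 i i.
Crossing each possibility with the father I^B i and summing P(type B): 1/4·0 + 1/2·1/4 + 1/4·1/2 = 1/4.
Similarly for Rh via the mother's Rh distribution: P(Rh+) = 7/8.
Independent loci: 1/4 × 7/8 = 7/32.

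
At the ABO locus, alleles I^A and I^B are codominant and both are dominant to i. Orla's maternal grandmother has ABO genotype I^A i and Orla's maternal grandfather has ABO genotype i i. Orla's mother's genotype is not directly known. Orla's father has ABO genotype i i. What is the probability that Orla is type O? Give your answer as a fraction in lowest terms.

Orla's mother's ABO genotype from I^A i × i i: 1/2 I^A i, 1/2 i i.
Crossing each possibility with the father i i and summing P(type O): 1/2·1/2 + 1/2·1 = 3/4.

3/4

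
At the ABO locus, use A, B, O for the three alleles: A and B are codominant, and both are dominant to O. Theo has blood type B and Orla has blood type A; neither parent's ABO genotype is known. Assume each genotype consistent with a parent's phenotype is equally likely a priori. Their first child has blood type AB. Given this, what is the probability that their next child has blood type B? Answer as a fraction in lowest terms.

Possible genotypes: Theo ∈ {BB, BO}; Orla ∈ {AA, AO}.
Weight each parental genotype pair by prior × P(type-AB child):
  BB × AA: posterior weight 4/9; P(next child type B) = 0.
  BB × AO: posterior weight 2/9; P(next child type B) = 1/2.
  BO × AA: posterior weight 2/9; P(next child type B) = 0.
  BO × AO: posterior weight 1/9; P(next child type B) = 1/4.
Weighted sum = 5/36.

5/36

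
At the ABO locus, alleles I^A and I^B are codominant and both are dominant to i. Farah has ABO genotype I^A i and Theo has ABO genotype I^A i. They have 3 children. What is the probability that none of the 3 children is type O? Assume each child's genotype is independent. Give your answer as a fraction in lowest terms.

27/64

ABO cross I^A i × I^A i → 1/4 O, 3/4 A.
So P(type O) = 1/4 per child.
P(not type O) = 3/4 for one child; (3/4)^3 = 27/64.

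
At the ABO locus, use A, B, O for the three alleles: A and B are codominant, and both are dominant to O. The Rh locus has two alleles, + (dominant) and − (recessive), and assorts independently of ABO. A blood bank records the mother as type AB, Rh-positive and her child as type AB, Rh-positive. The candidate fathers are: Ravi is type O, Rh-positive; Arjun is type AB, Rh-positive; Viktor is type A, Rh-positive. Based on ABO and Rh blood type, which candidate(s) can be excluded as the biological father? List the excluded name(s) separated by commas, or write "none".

A candidate is excluded only if no genotype consistent with his phenotype could produce a type AB, Rh-positive child with a type AB, Rh-positive mother.
Ravi (type O, Rh+): no genotype consistent with that phenotype can produce a type-AB Rh+ child with a type-AB mother.

Ravi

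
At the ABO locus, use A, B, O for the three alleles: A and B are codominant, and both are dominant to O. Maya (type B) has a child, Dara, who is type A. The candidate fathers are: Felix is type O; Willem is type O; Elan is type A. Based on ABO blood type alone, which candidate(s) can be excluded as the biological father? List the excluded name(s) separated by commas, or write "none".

Felix, Willem

A candidate is excluded only if no genotype consistent with his phenotype could produce a type A child with a type B mother.
Felix (type O): no genotype consistent with that phenotype can produce a type-A child with a type-B mother.
Willem (type O): no genotype consistent with that phenotype can produce a type-A child with a type-B mother.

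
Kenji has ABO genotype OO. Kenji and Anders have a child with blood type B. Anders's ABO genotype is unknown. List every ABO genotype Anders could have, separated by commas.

AB, BB, BO

For each candidate genotype of Anders, check whether crossing it with OO can produce every observed child phenotype.
  AA → possible child types {A} ✗
  AB → possible child types {A, B} ✓
  AO → possible child types {O, A} ✗
  BB → possible child types {B} ✓
  BO → possible child types {O, B} ✓
  OO → possible child types {O} ✗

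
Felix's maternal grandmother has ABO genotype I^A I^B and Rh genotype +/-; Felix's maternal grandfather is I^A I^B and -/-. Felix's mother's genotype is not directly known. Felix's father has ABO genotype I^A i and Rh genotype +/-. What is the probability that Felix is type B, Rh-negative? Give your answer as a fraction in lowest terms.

Felix's mother's ABO genotype from I^A I^B × I^A I^B: 1/4 I^A I^A, 1/2 I^A I^B, 1/4 I^B I^B.
Crossing each possibility with the father I^A i and summing P(type B): 1/4·0 + 1/2·1/4 + 1/4·1/2 = 1/4.
Similarly for Rh via the mother's Rh distribution: P(Rh-) = 3/8.
Independent loci: 1/4 × 3/8 = 3/32.

3/32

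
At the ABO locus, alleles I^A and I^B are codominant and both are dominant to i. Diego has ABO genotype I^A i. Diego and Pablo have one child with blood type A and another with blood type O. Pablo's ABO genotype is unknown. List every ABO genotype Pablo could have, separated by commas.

For each candidate genotype of Pablo, check whether crossing it with I^A i can produce every observed child phenotype.
  I^A I^A → possible child types {A} ✗
  I^A I^B → possible child types {A, B, AB} ✗
  I^A i → possible child types {O, A} ✓
  I^B I^B → possible child types {B, AB} ✗
  I^B i → possible child types {O, A, B, AB} ✓
  i i → possible child types {O, A} ✓

I^A i, I^B i, i i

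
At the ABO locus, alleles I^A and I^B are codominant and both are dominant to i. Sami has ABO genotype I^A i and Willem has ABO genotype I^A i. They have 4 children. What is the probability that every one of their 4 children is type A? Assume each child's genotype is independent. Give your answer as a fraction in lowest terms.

81/256

ABO cross I^A i × I^A i → 1/4 O, 3/4 A.
So P(type A) = 3/4 per child.
All 4 independent: (3/4)^4 = 81/256.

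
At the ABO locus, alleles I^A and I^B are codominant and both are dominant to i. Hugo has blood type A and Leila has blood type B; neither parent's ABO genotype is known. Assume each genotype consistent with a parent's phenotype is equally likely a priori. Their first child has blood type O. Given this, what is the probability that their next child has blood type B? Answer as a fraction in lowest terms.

Possible genotypes: Hugo ∈ {I^A I^A, I^A i}; Leila ∈ {I^B I^B, I^B i}.
Weight each parental genotype pair by prior × P(type-O child):
  I^A i × I^B i: posterior weight 1; P(next child type B) = 1/4.
Weighted sum = 1/4.

1/4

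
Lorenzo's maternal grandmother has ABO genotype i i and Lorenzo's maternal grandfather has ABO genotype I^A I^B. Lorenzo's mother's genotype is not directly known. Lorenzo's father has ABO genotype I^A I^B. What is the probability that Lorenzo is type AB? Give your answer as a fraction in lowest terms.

1/4

Lorenzo's mother's ABO genotype from i i × I^A I^B: 1/2 I^A i, 1/2 I^B i.
Crossing each possibility with the father I^A I^B and summing P(type AB): 1/2·1/4 + 1/2·1/4 = 1/4.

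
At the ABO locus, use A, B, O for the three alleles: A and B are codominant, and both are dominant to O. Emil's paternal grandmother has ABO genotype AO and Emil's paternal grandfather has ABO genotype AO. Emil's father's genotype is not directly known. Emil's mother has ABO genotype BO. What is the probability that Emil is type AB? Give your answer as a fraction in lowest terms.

Emil's father's ABO genotype from AO × AO: 1/4 AA, 1/2 AO, 1/4 OO.
Crossing each possibility with the mother BO and summing P(type AB): 1/4·1/2 + 1/2·1/4 + 1/4·0 = 1/4.

1/4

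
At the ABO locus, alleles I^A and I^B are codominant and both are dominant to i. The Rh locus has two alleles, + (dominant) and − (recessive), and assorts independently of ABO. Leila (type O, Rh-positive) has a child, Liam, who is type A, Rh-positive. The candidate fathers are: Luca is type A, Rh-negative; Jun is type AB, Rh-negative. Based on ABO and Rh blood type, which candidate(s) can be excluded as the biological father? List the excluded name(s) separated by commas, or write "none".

none

A candidate is excluded only if no genotype consistent with his phenotype could produce a type A, Rh-positive child with a type O, Rh-positive mother.
Every candidate has at least one consistent genotype combination, so none can be excluded.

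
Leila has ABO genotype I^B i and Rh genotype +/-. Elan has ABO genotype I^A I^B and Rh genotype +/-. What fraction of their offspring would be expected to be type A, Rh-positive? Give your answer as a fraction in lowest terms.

ABO cross I^B i × I^A I^B → offspring phenotypes: 1/4 A, 1/2 B, 1/4 AB.
Rh cross +/- × +/- → 3/4 Rh+, 1/4 Rh-.
Independent loci: P(type A, Rh-positive) = 1/4 × 3/4 = 3/16.

3/16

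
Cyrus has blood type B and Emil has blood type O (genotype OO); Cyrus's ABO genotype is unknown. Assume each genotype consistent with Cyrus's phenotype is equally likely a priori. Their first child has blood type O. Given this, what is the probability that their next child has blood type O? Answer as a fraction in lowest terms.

1/2

Possible genotypes: Cyrus ∈ {BB, BO}; Emil ∈ {OO}.
Weight each parental genotype pair by prior × P(type-O child):
  BO × OO: posterior weight 1; P(next child type O) = 1/2.
Weighted sum = 1/2.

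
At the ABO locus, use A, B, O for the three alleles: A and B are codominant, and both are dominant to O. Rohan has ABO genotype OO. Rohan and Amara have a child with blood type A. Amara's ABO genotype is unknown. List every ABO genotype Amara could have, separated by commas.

For each candidate genotype of Amara, check whether crossing it with OO can produce every observed child phenotype.
  AA → possible child types {A} ✓
  AB → possible child types {A, B} ✓
  AO → possible child types {O, A} ✓
  BB → possible child types {B} ✗
  BO → possible child types {O, B} ✗
  OO → possible child types {O} ✗

AA, AB, AO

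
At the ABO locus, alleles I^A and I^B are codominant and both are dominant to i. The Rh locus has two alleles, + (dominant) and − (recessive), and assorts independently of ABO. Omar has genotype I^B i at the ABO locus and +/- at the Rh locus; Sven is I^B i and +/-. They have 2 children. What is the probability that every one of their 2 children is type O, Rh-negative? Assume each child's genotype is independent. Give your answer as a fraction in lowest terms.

1/256

ABO cross I^B i × I^B i → 1/4 O, 3/4 B.
Rh cross +/- × +/- → 3/4 Rh+, 1/4 Rh-; so P(type O, Rh-negative) = 1/4 × 1/4 = 1/16 per child.
All 2 independent: (1/16)^2 = 1/256.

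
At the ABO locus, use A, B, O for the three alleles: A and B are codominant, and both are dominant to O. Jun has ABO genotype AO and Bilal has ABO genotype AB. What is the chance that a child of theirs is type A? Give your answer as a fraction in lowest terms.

1/2

ABO cross AO × AB → offspring phenotypes: 1/2 A, 1/4 B, 1/4 AB.
So P(type A) = 1/2.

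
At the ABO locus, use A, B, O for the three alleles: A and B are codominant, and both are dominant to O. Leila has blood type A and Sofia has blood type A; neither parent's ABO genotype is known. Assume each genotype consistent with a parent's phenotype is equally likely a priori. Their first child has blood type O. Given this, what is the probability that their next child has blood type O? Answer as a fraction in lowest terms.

Possible genotypes: Leila ∈ {AA, AO}; Sofia ∈ {AA, AO}.
Weight each parental genotype pair by prior × P(type-O child):
  AO × AO: posterior weight 1; P(next child type O) = 1/4.
Weighted sum = 1/4.

1/4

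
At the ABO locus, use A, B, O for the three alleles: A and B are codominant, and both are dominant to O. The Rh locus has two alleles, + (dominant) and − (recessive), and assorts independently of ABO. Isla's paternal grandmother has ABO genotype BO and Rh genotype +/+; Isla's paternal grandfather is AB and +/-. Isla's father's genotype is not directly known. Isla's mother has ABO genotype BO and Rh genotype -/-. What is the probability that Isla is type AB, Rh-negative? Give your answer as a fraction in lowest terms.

Isla's father's ABO genotype from BO × AB: 1/4 AB, 1/4 AO, 1/4 BB, 1/4 BO.
Crossing each possibility with the mother BO and summing P(type AB): 1/4·1/4 + 1/4·1/4 + 1/4·0 + 1/4·0 = 1/8.
Similarly for Rh via the father's Rh distribution: P(Rh-) = 1/4.
Independent loci: 1/8 × 1/4 = 1/32.

1/32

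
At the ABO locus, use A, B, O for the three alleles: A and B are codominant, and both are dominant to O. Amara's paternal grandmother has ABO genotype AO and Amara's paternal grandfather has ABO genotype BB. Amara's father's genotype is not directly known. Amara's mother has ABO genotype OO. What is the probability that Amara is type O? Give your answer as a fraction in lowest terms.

Amara's father's ABO genotype from AO × BB: 1/2 AB, 1/2 BO.
Crossing each possibility with the mother OO and summing P(type O): 1/2·0 + 1/2·1/2 = 1/4.

1/4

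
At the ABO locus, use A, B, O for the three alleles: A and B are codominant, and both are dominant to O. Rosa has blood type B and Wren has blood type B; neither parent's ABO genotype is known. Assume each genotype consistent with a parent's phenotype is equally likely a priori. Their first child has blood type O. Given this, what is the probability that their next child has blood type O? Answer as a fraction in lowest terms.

1/4

Possible genotypes: Rosa ∈ {BB, BO}; Wren ∈ {BB, BO}.
Weight each parental genotype pair by prior × P(type-O child):
  BO × BO: posterior weight 1; P(next child type O) = 1/4.
Weighted sum = 1/4.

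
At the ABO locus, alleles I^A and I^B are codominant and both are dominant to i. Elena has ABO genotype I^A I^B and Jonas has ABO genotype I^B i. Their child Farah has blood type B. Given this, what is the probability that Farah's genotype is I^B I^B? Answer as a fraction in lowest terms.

Cross I^A I^B × I^B i → 1/4 I^A I^B, 1/4 I^A i, 1/4 I^B I^B, 1/4 I^B i.
Type-B genotypes among offspring: I^B I^B (1/4), I^B i (1/4); total 1/2.
P(I^B I^B | type B) = (1/4) / (1/2) = 1/2.

1/2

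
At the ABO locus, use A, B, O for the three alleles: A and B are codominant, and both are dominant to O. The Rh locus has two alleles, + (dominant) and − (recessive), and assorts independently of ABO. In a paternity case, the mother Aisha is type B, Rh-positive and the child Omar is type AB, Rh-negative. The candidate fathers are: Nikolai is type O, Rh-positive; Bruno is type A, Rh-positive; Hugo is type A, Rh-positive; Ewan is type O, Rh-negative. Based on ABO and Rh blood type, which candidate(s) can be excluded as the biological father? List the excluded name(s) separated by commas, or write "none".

A candidate is excluded only if no genotype consistent with his phenotype could produce a type AB, Rh-negative child with a type B, Rh-positive mother.
Nikolai (type O, Rh+): no genotype consistent with that phenotype can produce a type-AB Rh- child with a type-B mother.
Ewan (type O, Rh-): no genotype consistent with that phenotype can produce a type-AB Rh- child with a type-B mother.

Nikolai, Ewan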